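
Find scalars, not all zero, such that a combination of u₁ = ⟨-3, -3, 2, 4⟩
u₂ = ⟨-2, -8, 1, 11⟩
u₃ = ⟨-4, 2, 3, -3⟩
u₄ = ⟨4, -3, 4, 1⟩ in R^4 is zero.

Row-reduce the matrix with u₁, u₂, u₃, u₄ as columns; the null space gives the coefficients.
A generator of the null space is (2, -1, -1, 0).

2u₁ - u₂ - u₃ = 0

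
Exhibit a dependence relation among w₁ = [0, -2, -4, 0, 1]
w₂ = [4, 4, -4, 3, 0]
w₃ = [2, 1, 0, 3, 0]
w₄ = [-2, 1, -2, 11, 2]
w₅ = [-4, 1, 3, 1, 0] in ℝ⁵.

Solve the homogeneous system with w₁, w₂, w₃, w₄, w₅ as columns by row-reducing the coefficient matrix.
One solution (up to scaling) is (2, 0, 3, -1, 2).

2w₁ + 3w₃ - w₄ + 2w₅ = 0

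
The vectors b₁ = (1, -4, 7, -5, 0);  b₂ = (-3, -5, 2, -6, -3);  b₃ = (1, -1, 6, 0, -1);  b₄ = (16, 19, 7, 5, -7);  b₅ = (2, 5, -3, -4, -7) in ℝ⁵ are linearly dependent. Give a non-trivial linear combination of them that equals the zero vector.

Solve the homogeneous system with b₁, b₂, b₃, b₄, b₅ as columns by row-reducing the coefficient matrix.
A generator of the null space is (1, -3, 2, -1, 2).

b₁ - 3b₂ + 2b₃ - b₄ + 2b₅ = 0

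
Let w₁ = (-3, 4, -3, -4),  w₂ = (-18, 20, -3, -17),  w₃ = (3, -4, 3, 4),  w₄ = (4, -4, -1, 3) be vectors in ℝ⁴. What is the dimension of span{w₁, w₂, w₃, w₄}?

Put the 4×4 matrix [w₁|w₂|w₃|w₄] into echelon form.
There are 2 pivot columns, so rank = 2.

dim = 2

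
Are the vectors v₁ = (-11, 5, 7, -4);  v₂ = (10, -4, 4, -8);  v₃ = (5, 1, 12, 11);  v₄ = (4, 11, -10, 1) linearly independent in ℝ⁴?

linearly independent

Place the vectors as rows of a 4×4 matrix and reduce to echelon form.
The reduction yields 4 nonzero rows, so the rank is 4.
Since rank = 4 (the number of vectors), the set is linearly independent.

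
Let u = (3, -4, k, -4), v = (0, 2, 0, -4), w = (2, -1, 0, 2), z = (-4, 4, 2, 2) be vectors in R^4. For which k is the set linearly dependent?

k = -12/5

The set is linearly dependent precisely when det[u; v; w; z] = 0.
Expanding, det = -40*k - 96.
Solving -40*k - 96 = 0 yields k = -12/5.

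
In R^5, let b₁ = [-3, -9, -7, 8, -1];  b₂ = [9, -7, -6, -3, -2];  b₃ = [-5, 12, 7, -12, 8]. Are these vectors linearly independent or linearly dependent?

Place the vectors as rows of a 3×5 matrix and reduce to echelon form.
The reduction yields 3 nonzero rows, so the rank is 3.
Since rank = 3 (the number of vectors), the set is linearly independent.

linearly independent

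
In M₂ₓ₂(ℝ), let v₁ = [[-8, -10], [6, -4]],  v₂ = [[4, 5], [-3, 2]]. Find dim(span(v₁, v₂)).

Use coordinates relative to {E₁₁, E₁₂, E₂₁, E₂₂}.
Put the 4×2 matrix [v₁|v₂] into echelon form.
Reduction leaves 1 leading entry, giving rank 1.

1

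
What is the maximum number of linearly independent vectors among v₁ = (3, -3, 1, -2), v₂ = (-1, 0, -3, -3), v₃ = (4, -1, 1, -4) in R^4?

Put the 4×3 matrix [v₁|v₂|v₃] into echelon form.
Exactly 3 pivots survive; hence the rank is 3.

3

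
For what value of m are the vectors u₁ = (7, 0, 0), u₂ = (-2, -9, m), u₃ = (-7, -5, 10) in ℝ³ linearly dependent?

Dependence holds iff the 3×3 matrix [u₁ u₂ u₃] is singular.
Cofactor expansion gives det = 35*m - 630.
Setting this to zero gives m = 18.

m = 18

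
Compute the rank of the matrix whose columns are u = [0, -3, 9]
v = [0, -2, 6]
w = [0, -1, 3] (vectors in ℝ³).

1

Apply Gaussian elimination to the matrix whose rows are u, v, w.
Exactly 1 pivot survives; hence the rank is 1.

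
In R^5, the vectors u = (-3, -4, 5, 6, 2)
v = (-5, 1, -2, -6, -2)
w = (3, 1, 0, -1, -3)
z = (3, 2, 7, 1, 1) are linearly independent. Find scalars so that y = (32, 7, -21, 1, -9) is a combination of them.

Set up the augmented matrix [u | v | w | z | y] and row-reduce.
The system has the unique solution (α₁, …, α₄) = (-3, -4, 3, -2).

y = -3u - 4v + 3w - 2z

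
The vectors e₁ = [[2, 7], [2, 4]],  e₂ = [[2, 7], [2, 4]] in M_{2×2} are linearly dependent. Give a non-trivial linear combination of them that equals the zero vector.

e₁ - e₂ = 0

Write each element as a vector in ℝ⁴ using {E₁₁, E₁₂, E₂₁, E₂₂}.
Write the vectors as columns of a matrix and find a nonzero vector in its null space.
The free variable yields coefficients (1, -1) (any nonzero multiple also works).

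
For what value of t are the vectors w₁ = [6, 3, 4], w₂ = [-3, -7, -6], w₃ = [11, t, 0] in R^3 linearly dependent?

t = -55/12

Place the vectors as rows of a 3×3 matrix; dependence ⇔ determinant zero.
Expanding, det = 24*t + 110.
This vanishes exactly when t = -55/12.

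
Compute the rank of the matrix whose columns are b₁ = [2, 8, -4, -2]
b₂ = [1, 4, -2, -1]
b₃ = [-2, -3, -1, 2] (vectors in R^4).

2

Put the 4×3 matrix [b₁|b₂|b₃] into echelon form.
The echelon form has 2 nonzero rows, so the rank is 2.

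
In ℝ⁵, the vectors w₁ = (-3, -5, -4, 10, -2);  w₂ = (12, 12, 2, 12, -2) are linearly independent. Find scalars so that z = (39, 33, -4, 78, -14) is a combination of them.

z = 3w₁ + 4w₂

Set up the augmented matrix [w₁ | w₂ | z] and row-reduce.
The system has the unique solution (c₁, c₂) = (3, 4).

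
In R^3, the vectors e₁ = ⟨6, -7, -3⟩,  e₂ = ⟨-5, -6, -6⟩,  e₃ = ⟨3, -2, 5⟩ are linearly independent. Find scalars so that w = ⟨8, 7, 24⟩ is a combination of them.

Since e₁, e₂, e₃ are independent, the coefficients expressing w are uniquely determined by a linear system.
The system has the unique solution (α₁, α₂, α₃) = (-1, -1, 3).

w = -e₁ - e₂ + 3e₃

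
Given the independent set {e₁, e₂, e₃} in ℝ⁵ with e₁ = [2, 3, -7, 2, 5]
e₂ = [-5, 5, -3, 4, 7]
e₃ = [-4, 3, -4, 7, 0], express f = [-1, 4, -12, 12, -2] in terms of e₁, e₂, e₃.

f = e₁ - e₂ + 2e₃

Solve the system with e₁, e₂, e₃ as columns and f as the right-hand side.
Back-substitution yields (c₁, c₂, c₃) = (1, -1, 2).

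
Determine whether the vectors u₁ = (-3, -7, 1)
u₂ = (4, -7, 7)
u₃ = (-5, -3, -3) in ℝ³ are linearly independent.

The matrix [u₁|u₂|u₃] has determinant -12.
A nonzero determinant means the columns are linearly independent.

linearly independent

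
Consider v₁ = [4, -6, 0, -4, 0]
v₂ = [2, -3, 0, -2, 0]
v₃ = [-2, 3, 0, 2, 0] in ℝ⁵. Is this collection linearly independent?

Place the vectors as rows of a 3×5 matrix and reduce to echelon form.
The reduction yields 1 nonzero row, so the rank is 1.
Since rank 1 < 3, the set is linearly dependent.

linearly dependent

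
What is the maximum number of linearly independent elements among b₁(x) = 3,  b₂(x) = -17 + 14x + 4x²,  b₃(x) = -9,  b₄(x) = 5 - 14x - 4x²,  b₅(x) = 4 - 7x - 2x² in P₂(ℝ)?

2

Use coordinates relative to {1, x, x²}.
Row-reduce the 5×3 matrix with these as rows.
Exactly 2 pivots survive; hence the rank is 2.
(With 5 elements in a 3-dimensional space the rank is at most 3.)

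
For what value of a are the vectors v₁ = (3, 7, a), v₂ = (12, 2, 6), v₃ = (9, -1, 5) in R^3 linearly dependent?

Dependence holds iff the 3×3 matrix [v₁ v₂ v₃] is singular.
The determinant works out to 6 - 30*a.
This vanishes exactly when a = 1/5.

a = 1/5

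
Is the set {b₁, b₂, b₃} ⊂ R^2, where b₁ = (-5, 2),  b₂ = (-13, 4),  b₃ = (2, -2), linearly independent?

There are 3 vectors in a 2-dimensional space, so they cannot be linearly independent.

linearly dependent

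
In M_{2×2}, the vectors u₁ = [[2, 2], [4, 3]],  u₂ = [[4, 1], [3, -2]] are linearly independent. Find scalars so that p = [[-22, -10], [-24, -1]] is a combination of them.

Work in coordinates with respect to the standard basis {E₁₁, E₁₂, E₂₁, E₂₂}.
Set up the augmented matrix [u₁ | u₂ | p] and row-reduce.
Row-reducing the augmented matrix gives the unique coefficients (c₁, c₂) = (-3, -4).

p = -3u₁ - 4u₂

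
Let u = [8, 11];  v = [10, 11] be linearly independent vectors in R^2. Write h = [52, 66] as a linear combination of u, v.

Since u, v are independent, the coefficients expressing h are uniquely determined by a linear system.
The system has the unique solution (a₁, a₂) = (4, 2).

h = 4u + 2v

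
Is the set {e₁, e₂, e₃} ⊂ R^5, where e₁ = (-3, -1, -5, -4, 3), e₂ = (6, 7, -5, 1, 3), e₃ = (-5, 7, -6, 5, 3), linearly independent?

Place the vectors as rows of a 3×5 matrix and reduce to echelon form.
The reduction yields 3 nonzero rows, so the rank is 3.
Since rank = 3 (the number of vectors), the set is linearly independent.

linearly independent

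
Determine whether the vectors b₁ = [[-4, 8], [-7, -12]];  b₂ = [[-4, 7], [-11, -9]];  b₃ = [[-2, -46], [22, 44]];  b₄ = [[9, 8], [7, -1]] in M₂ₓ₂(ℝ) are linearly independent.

linearly dependent

Take coordinates with respect to the standard basis {E₁₁, E₁₂, E₂₁, E₂₂}.
The matrix [b₁|b₂|b₃|b₄] has determinant 0.
A zero determinant means the columns are linearly dependent.
Indeed 2b₁ + 2b₂ + b₃ + 2b₄ = 0.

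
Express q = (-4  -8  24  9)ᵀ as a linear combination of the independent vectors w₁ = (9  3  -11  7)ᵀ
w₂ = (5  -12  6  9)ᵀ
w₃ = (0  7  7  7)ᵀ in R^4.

q = -w₁ + w₂ + w₃

Set up the augmented matrix [w₁ | w₂ | w₃ | q] and row-reduce.
Row-reducing the augmented matrix gives the unique coefficients (α₁, α₂, α₃) = (-1, 1, 1).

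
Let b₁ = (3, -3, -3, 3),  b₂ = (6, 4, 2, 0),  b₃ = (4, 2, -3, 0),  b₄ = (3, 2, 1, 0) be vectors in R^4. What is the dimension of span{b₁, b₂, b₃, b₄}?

Row-reduce the 4×4 matrix with these as rows.
The echelon form has 3 nonzero rows, so the rank is 3.

dim = 3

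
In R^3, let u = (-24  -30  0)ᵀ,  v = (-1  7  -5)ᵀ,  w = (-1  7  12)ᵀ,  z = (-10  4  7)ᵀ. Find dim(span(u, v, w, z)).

dim = 3

Put the 3×4 matrix [u|v|w|z] into echelon form.
There are 3 pivot columns, so rank = 3.
(With 4 elements in a 3-dimensional space the rank is at most 3.)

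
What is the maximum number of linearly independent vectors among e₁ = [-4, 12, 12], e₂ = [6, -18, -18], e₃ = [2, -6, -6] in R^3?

Put the 3×3 matrix [e₁|e₂|e₃] into echelon form.
The echelon form has 1 nonzero row, so the rank is 1.

1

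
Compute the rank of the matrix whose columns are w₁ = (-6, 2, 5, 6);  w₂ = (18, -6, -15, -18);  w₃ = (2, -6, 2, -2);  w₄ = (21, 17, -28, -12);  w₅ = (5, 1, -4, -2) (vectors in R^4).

3

Put the 4×5 matrix [w₁|w₂|w₃|w₄|w₅] into echelon form.
Reduction leaves 3 leading entries, giving rank 3.
(With 5 elements in a 4-dimensional space the rank is at most 4.)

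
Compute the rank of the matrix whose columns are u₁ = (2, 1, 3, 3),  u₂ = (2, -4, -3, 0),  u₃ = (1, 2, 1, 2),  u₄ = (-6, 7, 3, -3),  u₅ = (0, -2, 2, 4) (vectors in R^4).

Form the matrix with u₁, u₂, u₃, u₄, u₅ as columns and reduce.
Exactly 4 pivots survive; hence the rank is 4.
(With 5 elements in a 4-dimensional space the rank is at most 4.)

4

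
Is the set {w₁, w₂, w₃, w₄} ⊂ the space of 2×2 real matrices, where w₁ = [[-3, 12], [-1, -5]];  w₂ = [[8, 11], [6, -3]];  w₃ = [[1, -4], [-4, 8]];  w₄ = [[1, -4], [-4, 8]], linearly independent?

linearly dependent

Take coordinates with respect to the standard basis {E₁₁, E₁₂, E₂₁, E₂₂}.
Two of the vectors are equal, giving an immediate dependence.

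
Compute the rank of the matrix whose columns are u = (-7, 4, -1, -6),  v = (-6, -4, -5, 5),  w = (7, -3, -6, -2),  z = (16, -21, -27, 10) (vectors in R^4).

Form the matrix with u, v, w, z as columns and reduce.
The echelon form has 3 nonzero rows, so the rank is 3.

3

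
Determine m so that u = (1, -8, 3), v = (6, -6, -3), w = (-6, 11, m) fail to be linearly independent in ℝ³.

m = 1/2

The vectors are dependent exactly when the determinant of the matrix with rows u, v, w vanishes.
Cofactor expansion gives det = 42*m - 21.
Setting this to zero gives m = 1/2.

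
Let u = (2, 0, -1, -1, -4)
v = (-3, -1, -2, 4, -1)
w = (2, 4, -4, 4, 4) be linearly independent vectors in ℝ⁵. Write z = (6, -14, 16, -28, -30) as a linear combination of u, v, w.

z = 4u - 2v - 4w

Set up the augmented matrix [u | v | w | z] and row-reduce.
Back-substitution yields (a₁, a₂, a₃) = (4, -2, -4).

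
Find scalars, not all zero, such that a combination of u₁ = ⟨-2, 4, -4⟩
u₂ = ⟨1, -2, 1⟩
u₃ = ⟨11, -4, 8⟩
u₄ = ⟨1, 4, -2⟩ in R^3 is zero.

3u₁ - 2u₂ + u₃ - 3u₄ = 0

Set up α₁u₁ + … + α₄u₄ = 0 and solve the homogeneous system.
A generator of the null space is (3, -2, 1, -3).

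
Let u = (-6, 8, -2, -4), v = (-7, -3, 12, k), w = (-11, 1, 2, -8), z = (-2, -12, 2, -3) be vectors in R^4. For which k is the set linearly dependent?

The set is linearly dependent precisely when det[u; v; w; z] = 0.
Cofactor expansion gives det = -280*k - 756.
Setting this to zero gives k = -27/10.

k = -27/10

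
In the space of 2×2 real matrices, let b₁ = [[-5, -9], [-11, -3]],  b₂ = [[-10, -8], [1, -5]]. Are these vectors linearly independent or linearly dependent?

linearly independent

Write each element as a coordinate vector in ℝ⁴ using {E₁₁, E₁₂, E₂₁, E₂₂}.
Place the vectors as rows of a 2×4 matrix and reduce to echelon form.
The reduction yields 2 nonzero rows, so the rank is 2.
Since rank = 2 (the number of vectors), the set is linearly independent.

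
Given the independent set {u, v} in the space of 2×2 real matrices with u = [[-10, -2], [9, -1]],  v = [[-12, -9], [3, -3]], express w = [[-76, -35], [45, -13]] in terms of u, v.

w = 4u + 3v

Identify each element with its coordinate vector in ℝ⁴ via {E₁₁, E₁₂, E₂₁, E₂₂}.
Write w = a₁u + a₂v and equate components.
Back-substitution yields (a₁, a₂) = (4, 3).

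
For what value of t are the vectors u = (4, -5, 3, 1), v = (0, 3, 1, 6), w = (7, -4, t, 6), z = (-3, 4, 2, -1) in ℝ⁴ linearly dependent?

t = 36

Dependence holds iff the 4×4 matrix [u v w z] is singular.
Cofactor expansion gives det = 324 - 9*t.
Setting this to zero gives t = 36.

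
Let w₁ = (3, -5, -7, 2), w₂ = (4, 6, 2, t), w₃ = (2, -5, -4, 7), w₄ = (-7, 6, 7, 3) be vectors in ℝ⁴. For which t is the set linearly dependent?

t = -24

The vectors are dependent exactly when the determinant of the matrix with rows w₁, w₂, w₃, w₄ vanishes.
The determinant works out to 58*t + 1392.
This vanishes exactly when t = -24.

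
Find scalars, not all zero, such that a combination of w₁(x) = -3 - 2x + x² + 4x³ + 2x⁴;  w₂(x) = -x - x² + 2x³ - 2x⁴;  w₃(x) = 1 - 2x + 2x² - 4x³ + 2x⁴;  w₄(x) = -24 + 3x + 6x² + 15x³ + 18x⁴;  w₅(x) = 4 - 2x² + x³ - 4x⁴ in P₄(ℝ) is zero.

Write each element as a vector in ℝ⁵ using {1, x, …, x⁴}.
Solve the homogeneous system with w₁, w₂, w₃, w₄, w₅ as columns by row-reducing the coefficient matrix.
The free variable yields coefficients (3, -3, -3, -1, -3) (any nonzero multiple also works).

3w₁ - 3w₂ - 3w₃ - w₄ - 3w₅ = 0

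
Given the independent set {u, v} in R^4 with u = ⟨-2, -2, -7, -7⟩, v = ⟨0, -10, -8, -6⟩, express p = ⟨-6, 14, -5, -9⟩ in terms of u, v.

Write p = α₁u + α₂v and equate components.
The system has the unique solution (α₁, α₂) = (3, -2).

p = 3u - 2v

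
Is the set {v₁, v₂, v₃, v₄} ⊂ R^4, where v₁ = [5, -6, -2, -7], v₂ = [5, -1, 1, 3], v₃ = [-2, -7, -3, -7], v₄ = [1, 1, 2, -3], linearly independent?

linearly independent

The matrix [v₁|v₂|v₃|v₄] has determinant -519.
A nonzero determinant means the columns are linearly independent.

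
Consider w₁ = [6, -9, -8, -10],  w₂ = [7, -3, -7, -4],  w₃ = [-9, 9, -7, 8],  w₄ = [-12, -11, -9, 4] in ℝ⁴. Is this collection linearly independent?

linearly independent

Row-reduce the matrix whose columns are w₁, w₂, w₃, w₄.
The reduction yields 4 nonzero rows, so the rank is 4.
Since rank = 4 (the number of vectors), the set is linearly independent.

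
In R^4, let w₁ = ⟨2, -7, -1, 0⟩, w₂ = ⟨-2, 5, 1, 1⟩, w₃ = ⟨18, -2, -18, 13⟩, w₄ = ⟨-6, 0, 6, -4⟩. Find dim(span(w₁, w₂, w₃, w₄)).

Put the 4×4 matrix [w₁|w₂|w₃|w₄] into echelon form.
There are 3 pivot columns, so rank = 3.

dim = 3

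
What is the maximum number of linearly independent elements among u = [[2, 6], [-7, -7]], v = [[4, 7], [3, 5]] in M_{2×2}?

Represent each element by its coordinate vector in ℝ⁴.
Apply Gaussian elimination to the matrix whose rows are u, v.
Exactly 2 pivots survive; hence the rank is 2.

2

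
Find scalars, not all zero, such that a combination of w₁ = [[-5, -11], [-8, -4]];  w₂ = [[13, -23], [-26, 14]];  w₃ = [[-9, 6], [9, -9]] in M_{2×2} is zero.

w₁ - w₂ - 2w₃ = 0

Take coordinates with respect to {E₁₁, E₁₂, E₂₁, E₂₂}.
Write the vectors as columns of a matrix and find a nonzero vector in its null space.
The free variable yields coefficients (1, -1, -2) (any nonzero multiple also works).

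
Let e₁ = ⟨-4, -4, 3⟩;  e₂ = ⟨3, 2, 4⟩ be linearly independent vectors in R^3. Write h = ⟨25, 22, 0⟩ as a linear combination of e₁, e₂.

h = -4e₁ + 3e₂

Since e₁, e₂ are independent, the coefficients expressing h are uniquely determined by a linear system.
Row-reducing the augmented matrix gives the unique coefficients (a₁, a₂) = (-4, 3).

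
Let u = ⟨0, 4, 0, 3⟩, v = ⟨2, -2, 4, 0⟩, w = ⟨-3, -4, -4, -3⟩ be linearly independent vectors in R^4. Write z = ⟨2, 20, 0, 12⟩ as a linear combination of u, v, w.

z = 2u - 2v - 2w

Write z = α₁u + … + α₃w and equate components.
The system has the unique solution (α₁, α₂, α₃) = (2, -2, -2).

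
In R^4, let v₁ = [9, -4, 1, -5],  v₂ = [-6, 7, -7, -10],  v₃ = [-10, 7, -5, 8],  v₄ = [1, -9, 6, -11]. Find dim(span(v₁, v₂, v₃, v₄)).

Row-reduce the 4×4 matrix with these as rows.
The echelon form has 4 nonzero rows, so the rank is 4.

dim = 4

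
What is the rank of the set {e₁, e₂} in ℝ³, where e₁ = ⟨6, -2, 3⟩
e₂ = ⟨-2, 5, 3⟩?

Row-reduce the 2×3 matrix with these as rows.
Exactly 2 pivots survive; hence the rank is 2.

2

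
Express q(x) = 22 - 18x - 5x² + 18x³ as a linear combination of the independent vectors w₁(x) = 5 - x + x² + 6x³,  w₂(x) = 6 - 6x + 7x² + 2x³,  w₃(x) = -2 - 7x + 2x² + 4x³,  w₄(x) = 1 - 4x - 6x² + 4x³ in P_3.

q = w₁ + 2w₂ - w₃ + 3w₄

Work in coordinates with respect to the standard basis {1, x, …, x³}.
Since w₁, w₂, w₃, w₄ are independent, the coefficients expressing q are uniquely determined by a linear system.
The system has the unique solution (c₁, …, c₄) = (1, 2, -1, 3).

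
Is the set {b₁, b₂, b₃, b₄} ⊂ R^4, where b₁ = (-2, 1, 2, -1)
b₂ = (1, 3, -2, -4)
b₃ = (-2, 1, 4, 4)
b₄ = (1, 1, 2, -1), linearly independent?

Place the vectors as rows of a 4×4 matrix and reduce to echelon form.
The reduction yields 4 nonzero rows, so the rank is 4.
Since rank = 4 (the number of vectors), the set is linearly independent.

linearly independent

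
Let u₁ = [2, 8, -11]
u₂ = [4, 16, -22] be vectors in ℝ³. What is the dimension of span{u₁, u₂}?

dim = 1

Row-reduce the 2×3 matrix with these as rows.
Exactly 1 pivot survives; hence the rank is 1.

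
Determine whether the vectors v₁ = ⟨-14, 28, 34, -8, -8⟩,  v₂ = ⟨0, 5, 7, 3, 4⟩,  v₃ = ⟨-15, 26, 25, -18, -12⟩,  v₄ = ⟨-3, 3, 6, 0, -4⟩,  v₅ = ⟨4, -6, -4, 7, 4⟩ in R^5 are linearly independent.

Row-reduce the matrix whose columns are v₁, v₂, v₃, v₄, v₅.
The reduction yields 3 nonzero rows, so the rank is 3.
Since rank 3 < 5, the set is linearly dependent.

linearly dependent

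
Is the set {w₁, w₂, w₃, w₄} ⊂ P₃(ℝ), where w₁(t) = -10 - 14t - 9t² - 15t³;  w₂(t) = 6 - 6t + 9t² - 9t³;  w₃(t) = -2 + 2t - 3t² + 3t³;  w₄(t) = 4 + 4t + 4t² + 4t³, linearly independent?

linearly dependent

Write each element as a coordinate vector in ℝ⁴ using {1, t, …, t³}.
One vector is a scalar multiple of another, so the set is dependent.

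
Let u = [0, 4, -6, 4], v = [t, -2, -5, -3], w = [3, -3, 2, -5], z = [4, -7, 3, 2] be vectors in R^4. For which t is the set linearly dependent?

t = 39/5

Dependence holds iff the 4×4 matrix [u v w z] is singular.
The determinant works out to 150*t - 1170.
This vanishes exactly when t = 39/5.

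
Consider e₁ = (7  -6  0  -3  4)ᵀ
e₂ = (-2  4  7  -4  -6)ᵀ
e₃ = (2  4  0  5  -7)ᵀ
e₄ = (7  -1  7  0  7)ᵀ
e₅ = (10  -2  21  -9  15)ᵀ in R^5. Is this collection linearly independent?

Form the 5×5 matrix with these as columns; its determinant is 0.
A zero determinant means the columns are linearly dependent.

linearly dependent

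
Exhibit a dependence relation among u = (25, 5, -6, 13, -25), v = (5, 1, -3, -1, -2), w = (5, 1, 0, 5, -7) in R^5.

u - 2v - 3w = 0

Set up α₁u + … + α₃w = 0 and solve the homogeneous system.
The free variable yields coefficients (1, -2, -3) (any nonzero multiple also works).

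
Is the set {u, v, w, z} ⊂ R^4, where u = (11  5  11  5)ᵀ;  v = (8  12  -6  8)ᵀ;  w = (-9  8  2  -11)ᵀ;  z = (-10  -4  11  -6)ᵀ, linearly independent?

Form the 4×4 matrix with these as columns; its determinant is 21648.
A nonzero determinant means the columns are linearly independent.

linearly independent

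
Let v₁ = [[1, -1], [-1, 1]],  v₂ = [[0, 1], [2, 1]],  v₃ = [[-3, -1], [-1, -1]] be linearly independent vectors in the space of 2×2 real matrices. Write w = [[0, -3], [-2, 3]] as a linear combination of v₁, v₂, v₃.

Work in coordinates with respect to the standard basis {E₁₁, E₁₂, E₂₁, E₂₂}.
Solve the system with v₁, v₂, v₃ as columns and w as the right-hand side.
Back-substitution yields (a₁, a₂, a₃) = (3, 1, 1).

w = 3v₁ + v₂ + v₃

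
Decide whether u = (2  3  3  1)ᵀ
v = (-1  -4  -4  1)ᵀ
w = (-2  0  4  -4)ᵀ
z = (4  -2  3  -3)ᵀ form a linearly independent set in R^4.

Row-reduce the matrix whose columns are u, v, w, z.
The reduction yields 4 nonzero rows, so the rank is 4.
Since rank = 4 (the number of vectors), the set is linearly independent.

linearly independent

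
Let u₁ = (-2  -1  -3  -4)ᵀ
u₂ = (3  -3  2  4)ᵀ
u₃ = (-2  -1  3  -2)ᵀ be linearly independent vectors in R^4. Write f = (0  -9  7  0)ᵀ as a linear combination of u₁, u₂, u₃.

Since u₁, u₂, u₃ are independent, the coefficients expressing f are uniquely determined by a linear system.
Back-substitution yields (c₁, c₂, c₃) = (1, 2, 2).

f = u₁ + 2u₂ + 2u₃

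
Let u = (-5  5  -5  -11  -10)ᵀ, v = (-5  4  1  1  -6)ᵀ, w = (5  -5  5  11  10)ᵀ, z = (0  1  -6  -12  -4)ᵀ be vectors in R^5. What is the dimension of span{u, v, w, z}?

dim = 2

Put the 5×4 matrix [u|v|w|z] into echelon form.
There are 2 pivot columns, so rank = 2.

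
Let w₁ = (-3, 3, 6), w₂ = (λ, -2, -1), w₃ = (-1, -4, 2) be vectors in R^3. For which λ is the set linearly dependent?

The set is linearly dependent precisely when det[w₁; w₂; w₃] = 0.
Expanding, det = 15 - 30*λ.
This vanishes exactly when λ = 1/2.

λ = 1/2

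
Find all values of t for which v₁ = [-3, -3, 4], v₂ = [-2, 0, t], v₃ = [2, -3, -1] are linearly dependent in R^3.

t = 2

Dependence holds iff the 3×3 matrix [v₁ v₂ v₃] is singular.
The determinant works out to 30 - 15*t.
This vanishes exactly when t = 2.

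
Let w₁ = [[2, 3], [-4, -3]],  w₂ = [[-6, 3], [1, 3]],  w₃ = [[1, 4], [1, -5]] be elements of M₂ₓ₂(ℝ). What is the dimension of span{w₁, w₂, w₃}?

dim = 3

Use coordinates relative to {E₁₁, E₁₂, E₂₁, E₂₂}.
Form the matrix with w₁, w₂, w₃ as columns and reduce.
There are 3 pivot columns, so rank = 3.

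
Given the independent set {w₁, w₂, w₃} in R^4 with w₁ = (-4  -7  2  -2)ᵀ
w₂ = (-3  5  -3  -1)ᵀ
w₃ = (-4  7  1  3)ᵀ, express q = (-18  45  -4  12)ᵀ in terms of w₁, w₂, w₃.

q = -w₁ + 2w₂ + 4w₃

Solve the system with w₁, w₂, w₃ as columns and q as the right-hand side.
Back-substitution yields (a₁, a₂, a₃) = (-1, 2, 4).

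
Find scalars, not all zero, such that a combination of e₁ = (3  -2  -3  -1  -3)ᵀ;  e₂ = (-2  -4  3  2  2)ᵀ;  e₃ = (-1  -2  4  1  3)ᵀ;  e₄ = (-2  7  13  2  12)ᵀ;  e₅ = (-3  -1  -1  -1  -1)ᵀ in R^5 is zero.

2e₁ + 2e₂ - 3e₃ + e₄ + e₅ = 0

Solve the homogeneous system with e₁, e₂, e₃, e₄, e₅ as columns by row-reducing the coefficient matrix.
One solution (up to scaling) is (2, 2, -3, 1, 1).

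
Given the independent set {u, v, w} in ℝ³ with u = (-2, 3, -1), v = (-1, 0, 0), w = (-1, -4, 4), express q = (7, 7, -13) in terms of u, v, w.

Set up the augmented matrix [u | v | w | q] and row-reduce.
Back-substitution yields (α₁, α₂, α₃) = (-3, 3, -4).

q = -3u + 3v - 4w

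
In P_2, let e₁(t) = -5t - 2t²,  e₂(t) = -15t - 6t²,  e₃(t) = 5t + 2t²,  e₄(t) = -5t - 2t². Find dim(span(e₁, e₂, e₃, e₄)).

Represent each element by its coordinate vector in ℝ³.
Put the 3×4 matrix [e₁|e₂|e₃|e₄] into echelon form.
Reduction leaves 1 leading entry, giving rank 1.
(With 4 elements in a 3-dimensional space the rank is at most 3.)

dim = 1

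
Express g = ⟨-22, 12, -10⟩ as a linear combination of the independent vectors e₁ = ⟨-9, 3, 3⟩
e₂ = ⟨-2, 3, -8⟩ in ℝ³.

Write g = a₁e₁ + a₂e₂ and equate components.
Back-substitution yields (a₁, a₂) = (2, 2).

g = 2e₁ + 2e₂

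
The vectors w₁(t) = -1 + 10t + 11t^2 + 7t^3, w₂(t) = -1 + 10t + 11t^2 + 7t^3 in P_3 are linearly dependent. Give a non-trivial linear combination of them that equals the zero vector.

Write each element as a vector in ℝ⁴ using {1, t, …, t^3}.
Solve the homogeneous system with w₁, w₂ as columns by row-reducing the coefficient matrix.
One solution (up to scaling) is (1, -1).

w₁ - w₂ = 0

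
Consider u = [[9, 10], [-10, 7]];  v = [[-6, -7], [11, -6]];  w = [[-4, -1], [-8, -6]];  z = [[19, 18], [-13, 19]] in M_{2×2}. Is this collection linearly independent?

Take coordinates with respect to the standard basis {E₁₁, E₁₂, E₂₁, E₂₂}.
The matrix [u|v|w|z] has determinant 0.
A zero determinant means the columns are linearly dependent.
Indeed u - v - w - z = 0.

linearly dependent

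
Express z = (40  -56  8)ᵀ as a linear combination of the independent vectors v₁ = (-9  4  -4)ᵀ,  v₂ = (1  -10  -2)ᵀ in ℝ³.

Write z = α₁v₁ + α₂v₂ and equate components.
Back-substitution yields (α₁, α₂) = (-4, 4).

z = -4v₁ + 4v₂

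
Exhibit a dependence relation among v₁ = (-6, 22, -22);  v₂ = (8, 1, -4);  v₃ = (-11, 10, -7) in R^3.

Write the vectors as columns of a matrix and find a nonzero vector in its null space.
The free variable yields coefficients (1, -2, -2) (any nonzero multiple also works).

v₁ - 2v₂ - 2v₃ = 0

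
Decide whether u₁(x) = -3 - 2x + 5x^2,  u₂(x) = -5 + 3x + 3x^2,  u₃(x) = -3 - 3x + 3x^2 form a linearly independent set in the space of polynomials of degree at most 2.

linearly independent

Take coordinates with respect to the standard basis {1, x, x^2}.
The matrix [u₁|u₂|u₃] has determinant 54.
A nonzero determinant means the columns are linearly independent.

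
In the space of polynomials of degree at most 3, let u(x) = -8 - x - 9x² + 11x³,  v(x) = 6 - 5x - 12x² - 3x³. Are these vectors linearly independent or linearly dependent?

linearly independent

Write each element as a coordinate vector in ℝ⁴ using {1, x, …, x³}.
Place the vectors as rows of a 2×4 matrix and reduce to echelon form.
The reduction yields 2 nonzero rows, so the rank is 2.
Since rank = 2 (the number of vectors), the set is linearly independent.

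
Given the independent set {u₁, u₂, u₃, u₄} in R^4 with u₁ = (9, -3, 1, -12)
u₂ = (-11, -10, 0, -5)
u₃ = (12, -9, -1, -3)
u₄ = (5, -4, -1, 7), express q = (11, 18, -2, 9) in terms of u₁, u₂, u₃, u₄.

Since u₁, u₂, u₃, u₄ are independent, the coefficients expressing q are uniquely determined by a linear system.
Back-substitution yields (a₁, …, a₄) = (-3, -2, 3, -4).

q = -3u₁ - 2u₂ + 3u₃ - 4u₄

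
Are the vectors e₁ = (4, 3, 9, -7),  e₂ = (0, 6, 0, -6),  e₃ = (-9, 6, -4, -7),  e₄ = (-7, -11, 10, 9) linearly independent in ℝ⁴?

The matrix [e₁|e₂|e₃|e₄] has determinant 2670.
A nonzero determinant means the columns are linearly independent.

linearly independent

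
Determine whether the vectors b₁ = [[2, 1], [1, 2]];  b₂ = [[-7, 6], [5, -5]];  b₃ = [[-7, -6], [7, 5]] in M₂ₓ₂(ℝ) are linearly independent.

linearly independent

Take coordinates with respect to the standard basis {E₁₁, E₁₂, E₂₁, E₂₂}.
Row-reduce the matrix whose columns are b₁, b₂, b₃.
The reduction yields 3 nonzero rows, so the rank is 3.
Since rank = 3 (the number of vectors), the set is linearly independent.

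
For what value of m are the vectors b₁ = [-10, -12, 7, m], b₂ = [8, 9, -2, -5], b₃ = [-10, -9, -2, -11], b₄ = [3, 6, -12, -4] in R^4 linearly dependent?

The vectors are dependent exactly when the determinant of the matrix with rows b₁, b₂, b₃, b₄ vanishes.
Expanding, det = 108*m - 324.
This vanishes exactly when m = 3.

m = 3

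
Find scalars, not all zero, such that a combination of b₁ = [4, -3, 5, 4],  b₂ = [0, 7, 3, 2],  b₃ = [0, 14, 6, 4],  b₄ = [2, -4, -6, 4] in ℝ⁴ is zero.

2b₂ - b₃ = 0

Row-reduce the matrix with b₁, b₂, b₃, b₄ as columns; the null space gives the coefficients.
A generator of the null space is (0, 2, -1, 0).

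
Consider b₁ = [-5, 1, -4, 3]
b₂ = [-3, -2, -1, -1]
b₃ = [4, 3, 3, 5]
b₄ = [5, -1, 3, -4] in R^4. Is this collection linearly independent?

linearly independent

The matrix [b₁|b₂|b₃|b₄] has determinant 19.
A nonzero determinant means the columns are linearly independent.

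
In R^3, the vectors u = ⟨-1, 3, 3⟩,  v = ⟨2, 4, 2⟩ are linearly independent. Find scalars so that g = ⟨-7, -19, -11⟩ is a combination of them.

g = -u - 4v

Set up the augmented matrix [u | v | g] and row-reduce.
The system has the unique solution (α₁, α₂) = (-1, -4).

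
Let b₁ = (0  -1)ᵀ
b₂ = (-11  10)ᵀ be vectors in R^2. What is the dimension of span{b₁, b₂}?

2

Form the matrix with b₁, b₂ as columns and reduce.
There are 2 pivot columns, so rank = 2.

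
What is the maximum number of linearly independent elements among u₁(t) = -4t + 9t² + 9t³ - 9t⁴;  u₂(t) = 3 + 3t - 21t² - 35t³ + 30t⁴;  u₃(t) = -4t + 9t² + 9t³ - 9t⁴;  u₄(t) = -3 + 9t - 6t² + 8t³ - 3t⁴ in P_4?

2

Pass to coordinate vectors with respect to the basis {1, t, …, t⁴}.
Form the matrix with u₁, u₂, u₃, u₄ as columns and reduce.
The echelon form has 2 nonzero rows, so the rank is 2.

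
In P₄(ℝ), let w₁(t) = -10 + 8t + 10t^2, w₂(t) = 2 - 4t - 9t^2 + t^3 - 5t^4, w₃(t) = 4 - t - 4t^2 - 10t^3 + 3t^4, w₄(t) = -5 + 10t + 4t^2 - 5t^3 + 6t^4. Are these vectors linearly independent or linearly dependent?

linearly independent

Take coordinates with respect to the standard basis {1, t, …, t^4}.
Row-reduce the matrix whose columns are w₁, w₂, w₃, w₄.
The reduction yields 4 nonzero rows, so the rank is 4.
Since rank = 4 (the number of vectors), the set is linearly independent.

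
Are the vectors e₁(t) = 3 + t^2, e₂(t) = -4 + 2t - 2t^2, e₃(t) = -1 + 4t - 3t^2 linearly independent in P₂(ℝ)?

Write each element as a coordinate vector in ℝ³ using {1, t, t^2}.
The matrix [e₁|e₂|e₃] has determinant -8.
A nonzero determinant means the columns are linearly independent.

linearly independent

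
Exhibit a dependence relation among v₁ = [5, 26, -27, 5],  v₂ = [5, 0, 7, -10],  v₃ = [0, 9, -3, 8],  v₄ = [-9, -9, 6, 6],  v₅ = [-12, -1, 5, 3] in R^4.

v₁ + 2v₂ + 3v₄ - v₅ = 0

Set up α₁v₁ + … + α₅v₅ = 0 and solve the homogeneous system.
One solution (up to scaling) is (1, 2, 0, 3, -1).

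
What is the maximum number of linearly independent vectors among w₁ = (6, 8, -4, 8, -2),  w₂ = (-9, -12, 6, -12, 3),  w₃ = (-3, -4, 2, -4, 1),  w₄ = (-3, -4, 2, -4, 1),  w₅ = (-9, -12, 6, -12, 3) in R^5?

Form the matrix with w₁, w₂, w₃, w₄, w₅ as columns and reduce.
There is 1 pivot column, so rank = 1.

1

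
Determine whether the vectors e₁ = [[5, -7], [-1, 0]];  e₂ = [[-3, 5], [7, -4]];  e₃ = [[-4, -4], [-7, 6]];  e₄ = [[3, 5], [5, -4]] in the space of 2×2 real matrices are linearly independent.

Take coordinates with respect to the standard basis {E₁₁, E₁₂, E₂₁, E₂₂}.
Form the 4×4 matrix with these as columns; its determinant is 168.
A nonzero determinant means the columns are linearly independent.

linearly independent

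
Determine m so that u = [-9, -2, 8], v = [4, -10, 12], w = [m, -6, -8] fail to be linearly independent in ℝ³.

Place the vectors as rows of a 3×3 matrix; dependence ⇔ determinant zero.
The determinant works out to 56*m - 1624.
Solving 56*m - 1624 = 0 yields m = 29.

m = 29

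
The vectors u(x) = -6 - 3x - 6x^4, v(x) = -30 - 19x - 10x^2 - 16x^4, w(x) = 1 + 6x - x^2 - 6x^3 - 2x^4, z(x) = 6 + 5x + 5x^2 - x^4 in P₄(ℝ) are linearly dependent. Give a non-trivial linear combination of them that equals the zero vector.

Pass to coordinate vectors relative to the basis {1, x, …, x^4}.
Solve the homogeneous system with u, v, w, z as columns by row-reducing the coefficient matrix.
The free variable yields coefficients (3, -1, 0, -2) (any nonzero multiple also works).

3u - v - 2z = 0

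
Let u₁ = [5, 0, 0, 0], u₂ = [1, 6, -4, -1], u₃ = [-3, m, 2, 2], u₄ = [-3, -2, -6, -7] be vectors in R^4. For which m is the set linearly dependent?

The set is linearly dependent precisely when det[u₁; u₂; u₃; u₄] = 0.
The determinant works out to -110*m.
Solving -110*m = 0 yields m = 0.

m = 0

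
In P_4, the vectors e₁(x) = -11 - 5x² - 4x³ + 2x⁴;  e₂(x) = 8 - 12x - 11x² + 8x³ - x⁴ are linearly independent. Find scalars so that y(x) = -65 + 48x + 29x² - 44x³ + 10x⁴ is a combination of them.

Identify each element with its coordinate vector in ℝ⁵ via {1, x, …, x⁴}.
Solve the system with e₁, e₂ as columns and y as the right-hand side.
Back-substitution yields (c₁, c₂) = (3, -4).

y = 3e₁ - 4e₂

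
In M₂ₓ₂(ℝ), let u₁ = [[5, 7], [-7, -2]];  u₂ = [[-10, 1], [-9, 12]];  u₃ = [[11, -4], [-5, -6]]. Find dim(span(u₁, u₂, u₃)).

dim = 3

Pass to coordinate vectors with respect to the basis {E₁₁, E₁₂, E₂₁, E₂₂}.
Apply Gaussian elimination to the matrix whose rows are u₁, u₂, u₃.
Reduction leaves 3 leading entries, giving rank 3.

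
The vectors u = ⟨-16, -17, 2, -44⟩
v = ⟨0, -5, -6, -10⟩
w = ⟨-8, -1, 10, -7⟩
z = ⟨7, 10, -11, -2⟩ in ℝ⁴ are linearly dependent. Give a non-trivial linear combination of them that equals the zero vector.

Row-reduce the matrix with u, v, w, z as columns; the null space gives the coefficients.
One solution (up to scaling) is (1, -3, -2, 0).

u - 3v - 2w = 0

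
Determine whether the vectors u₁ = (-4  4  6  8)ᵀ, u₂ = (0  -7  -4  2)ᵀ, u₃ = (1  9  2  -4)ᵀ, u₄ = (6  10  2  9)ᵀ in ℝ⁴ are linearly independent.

linearly independent

Row-reduce the matrix whose columns are u₁, u₂, u₃, u₄.
The reduction yields 4 nonzero rows, so the rank is 4.
Since rank = 4 (the number of vectors), the set is linearly independent.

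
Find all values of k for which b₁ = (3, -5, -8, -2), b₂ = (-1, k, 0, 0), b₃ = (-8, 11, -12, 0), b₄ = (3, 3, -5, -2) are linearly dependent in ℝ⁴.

k = 43/8

The vectors are dependent exactly when the determinant of the matrix with rows b₁, b₂, b₃, b₄ vanishes.
The determinant works out to 48*k - 258.
Setting this to zero gives k = 43/8.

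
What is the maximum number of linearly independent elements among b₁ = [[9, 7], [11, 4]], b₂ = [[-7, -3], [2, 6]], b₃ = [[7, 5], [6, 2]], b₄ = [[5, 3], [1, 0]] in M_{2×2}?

Pass to coordinate vectors with respect to the basis {E₁₁, E₁₂, E₂₁, E₂₂}.
Form the matrix with b₁, b₂, b₃, b₄ as columns and reduce.
Exactly 3 pivots survive; hence the rank is 3.

3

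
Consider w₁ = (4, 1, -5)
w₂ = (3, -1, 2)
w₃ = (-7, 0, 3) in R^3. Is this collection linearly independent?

Place the vectors as rows of a 3×3 matrix and reduce to echelon form.
The reduction yields 2 nonzero rows, so the rank is 2.
Since rank 2 < 3, the set is linearly dependent.
Indeed w₁ + w₂ + w₃ = 0.

linearly dependent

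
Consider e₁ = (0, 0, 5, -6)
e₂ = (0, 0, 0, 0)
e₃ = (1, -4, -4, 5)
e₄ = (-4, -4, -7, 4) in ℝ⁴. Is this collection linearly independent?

One of the vectors is the zero vector, so the set is linearly dependent.

linearly dependent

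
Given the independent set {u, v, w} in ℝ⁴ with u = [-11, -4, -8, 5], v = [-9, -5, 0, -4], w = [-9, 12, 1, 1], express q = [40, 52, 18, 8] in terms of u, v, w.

Solve the system with u, v, w as columns and q as the right-hand side.
The system has the unique solution (α₁, α₂, α₃) = (-2, -4, 2).

q = -2u - 4v + 2w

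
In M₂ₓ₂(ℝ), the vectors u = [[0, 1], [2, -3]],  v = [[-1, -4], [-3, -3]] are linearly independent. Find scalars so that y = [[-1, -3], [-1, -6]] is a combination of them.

Identify each element with its coordinate vector in ℝ⁴ via {E₁₁, E₁₂, E₂₁, E₂₂}.
Solve the system with u, v as columns and y as the right-hand side.
Back-substitution yields (c₁, c₂) = (1, 1).

y = u + v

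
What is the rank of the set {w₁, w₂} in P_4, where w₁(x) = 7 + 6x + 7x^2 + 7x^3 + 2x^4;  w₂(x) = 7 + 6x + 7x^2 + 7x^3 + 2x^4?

Use coordinates relative to {1, x, …, x^4}.
Form the matrix with w₁, w₂ as columns and reduce.
There is 1 pivot column, so rank = 1.

1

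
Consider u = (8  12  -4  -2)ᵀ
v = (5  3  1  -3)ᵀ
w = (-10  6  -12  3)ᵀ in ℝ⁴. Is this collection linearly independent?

linearly independent

Place the vectors as rows of a 3×4 matrix and reduce to echelon form.
The reduction yields 3 nonzero rows, so the rank is 3.
Since rank = 3 (the number of vectors), the set is linearly independent.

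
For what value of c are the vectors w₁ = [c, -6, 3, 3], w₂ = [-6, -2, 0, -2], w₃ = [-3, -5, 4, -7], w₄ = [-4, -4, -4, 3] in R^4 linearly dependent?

Dependence holds iff the 4×4 matrix [w₁ w₂ w₃ w₄] is singular.
The determinant works out to 1320 - 40*c.
Setting this to zero gives c = 33.

c = 33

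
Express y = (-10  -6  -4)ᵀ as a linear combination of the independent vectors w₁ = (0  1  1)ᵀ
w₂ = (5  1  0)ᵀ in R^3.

Solve the system with w₁, w₂ as columns and y as the right-hand side.
Back-substitution yields (c₁, c₂) = (-4, -2).

y = -4w₁ - 2w₂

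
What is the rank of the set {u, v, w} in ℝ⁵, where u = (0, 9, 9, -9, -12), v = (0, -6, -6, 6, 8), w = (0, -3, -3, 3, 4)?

1

Form the matrix with u, v, w as columns and reduce.
The echelon form has 1 nonzero row, so the rank is 1.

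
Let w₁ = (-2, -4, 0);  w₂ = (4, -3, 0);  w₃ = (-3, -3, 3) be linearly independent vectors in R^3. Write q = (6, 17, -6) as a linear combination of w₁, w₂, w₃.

Solve the system with w₁, w₂, w₃ as columns and q as the right-hand side.
Back-substitution yields (c₁, c₂, c₃) = (-2, -1, -2).

q = -2w₁ - w₂ - 2w₃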